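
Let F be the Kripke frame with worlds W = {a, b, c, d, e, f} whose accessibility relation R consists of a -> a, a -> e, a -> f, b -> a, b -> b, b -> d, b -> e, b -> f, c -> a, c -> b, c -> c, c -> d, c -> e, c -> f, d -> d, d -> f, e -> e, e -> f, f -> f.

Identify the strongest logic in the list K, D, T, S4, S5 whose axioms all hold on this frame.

Serial (axiom D): yes — every world has a successor (e.g. a R a).
Reflexive (axiom T): yes — every world is R-related to itself.
Transitive (axiom 4): yes — every two-step R-path is closed by a direct edge.
Euclidean (axiom 5): no — a R f and a R e, but not f R e.
So F validates K, D, T, S4; S5 would additionally require R to be Euclidean. The strongest is S4.

S4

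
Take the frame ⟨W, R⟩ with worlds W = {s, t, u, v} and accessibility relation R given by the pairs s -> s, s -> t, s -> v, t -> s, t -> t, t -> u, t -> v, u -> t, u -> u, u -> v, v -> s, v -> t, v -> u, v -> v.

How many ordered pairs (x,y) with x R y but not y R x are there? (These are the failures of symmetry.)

R is symmetric; there are no such tuples.

0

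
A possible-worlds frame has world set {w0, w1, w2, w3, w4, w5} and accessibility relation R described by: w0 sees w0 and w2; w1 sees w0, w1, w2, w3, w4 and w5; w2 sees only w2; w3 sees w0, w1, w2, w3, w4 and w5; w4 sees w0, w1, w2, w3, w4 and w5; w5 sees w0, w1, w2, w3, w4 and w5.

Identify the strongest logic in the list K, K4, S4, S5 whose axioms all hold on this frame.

S4

Transitive (axiom 4): yes — every two-step R-path is closed by a direct edge.
Reflexive (axiom T): yes — every world is R-related to itself.
Euclidean (axiom 5): no — w1 R w0 and w1 R w3, but not w0 R w3.
So F validates K, K4, S4; S5 would additionally require R to be Euclidean. The strongest is S4.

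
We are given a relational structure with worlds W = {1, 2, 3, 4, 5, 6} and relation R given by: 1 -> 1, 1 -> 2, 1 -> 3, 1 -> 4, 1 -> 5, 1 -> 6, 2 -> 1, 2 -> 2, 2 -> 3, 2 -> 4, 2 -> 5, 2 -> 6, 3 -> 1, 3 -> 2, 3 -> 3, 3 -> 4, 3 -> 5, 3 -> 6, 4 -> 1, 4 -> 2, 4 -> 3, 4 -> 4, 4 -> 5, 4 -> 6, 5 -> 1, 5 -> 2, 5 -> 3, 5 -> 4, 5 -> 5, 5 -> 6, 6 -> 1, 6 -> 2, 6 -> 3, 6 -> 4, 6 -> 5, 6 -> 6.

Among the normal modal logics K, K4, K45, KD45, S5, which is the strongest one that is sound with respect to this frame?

S5

Transitive (axiom 4): yes — every two-step R-path is closed by a direct edge.
Euclidean (axiom 5): yes — any two successors of a common world are R-related.
Serial (axiom D): yes — every world has a successor (e.g. 1 R 1).
Reflexive (axiom T): yes — every world is R-related to itself.
So F validates K, K4, K45, KD45, S5. The strongest is S5.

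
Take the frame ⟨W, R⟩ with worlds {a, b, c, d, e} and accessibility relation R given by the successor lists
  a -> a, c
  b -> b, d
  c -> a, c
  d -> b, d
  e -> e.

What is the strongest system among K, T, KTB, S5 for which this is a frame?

S5

Reflexive (axiom T): yes — every world is R-related to itself.
Symmetric (axiom B): yes — every pair in R has its reverse in R.
Euclidean (axiom 5): yes — any two successors of a common world are R-related.
So F validates K, T, KTB, S5. The strongest is S5.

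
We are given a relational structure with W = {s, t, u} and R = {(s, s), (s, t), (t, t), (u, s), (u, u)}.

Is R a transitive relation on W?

No

Transitive: no — u R s and s R t, but not u R t.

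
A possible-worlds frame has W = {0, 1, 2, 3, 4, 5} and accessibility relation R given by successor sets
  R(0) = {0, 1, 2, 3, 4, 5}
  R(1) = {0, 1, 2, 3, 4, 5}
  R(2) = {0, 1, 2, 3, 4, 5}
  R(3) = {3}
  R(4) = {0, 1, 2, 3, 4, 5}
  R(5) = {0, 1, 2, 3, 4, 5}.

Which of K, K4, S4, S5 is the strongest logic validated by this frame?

S4

Transitive (axiom 4): yes — every two-step R-path is closed by a direct edge.
Reflexive (axiom T): yes — every world is R-related to itself.
Euclidean (axiom 5): no — 0 R 3 and 0 R 1, but not 3 R 1.
So F validates K, K4, S4; S5 would additionally require R to be Euclidean. The strongest is S4.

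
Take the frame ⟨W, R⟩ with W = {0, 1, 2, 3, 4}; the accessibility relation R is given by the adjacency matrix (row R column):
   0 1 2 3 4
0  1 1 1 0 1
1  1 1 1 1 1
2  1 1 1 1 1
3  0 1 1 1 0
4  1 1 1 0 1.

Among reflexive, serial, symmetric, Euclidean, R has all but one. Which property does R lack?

Reflexive: yes — every world is R-related to itself.
Serial: yes — every world has a successor (e.g. 0 R 0).
Symmetric: yes — every pair in R has its reverse in R.
Euclidean: no — 1 R 0 and 1 R 3, but not 0 R 3.
Only Euclidean fails.

Euclidean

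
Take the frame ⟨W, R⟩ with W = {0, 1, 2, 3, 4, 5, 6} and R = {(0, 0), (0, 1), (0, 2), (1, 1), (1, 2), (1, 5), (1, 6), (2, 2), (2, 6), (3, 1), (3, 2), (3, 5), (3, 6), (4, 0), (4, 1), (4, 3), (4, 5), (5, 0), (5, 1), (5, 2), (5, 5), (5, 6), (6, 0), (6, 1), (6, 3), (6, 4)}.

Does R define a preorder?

No

Reflexive: no — 3 is not related to itself.
Transitive: no — 0 R 1 and 1 R 5, but not 0 R 5.
So R is not a preorder.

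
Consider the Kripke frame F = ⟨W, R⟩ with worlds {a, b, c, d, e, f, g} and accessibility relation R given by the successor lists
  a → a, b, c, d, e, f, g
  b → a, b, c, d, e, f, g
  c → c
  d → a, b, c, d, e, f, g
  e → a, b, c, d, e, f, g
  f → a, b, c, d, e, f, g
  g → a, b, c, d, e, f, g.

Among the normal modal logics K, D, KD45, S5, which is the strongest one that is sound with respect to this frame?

D

Serial (axiom D): yes — every world has a successor (e.g. a R a).
Euclidean (axiom 5): no — a R c and a R b, but not c R b.
Transitive (axiom 4): yes — every two-step R-path is closed by a direct edge.
Reflexive (axiom T): yes — every world is R-related to itself.
So F validates K, D; KD45 would additionally require R to be Euclidean. The strongest is D.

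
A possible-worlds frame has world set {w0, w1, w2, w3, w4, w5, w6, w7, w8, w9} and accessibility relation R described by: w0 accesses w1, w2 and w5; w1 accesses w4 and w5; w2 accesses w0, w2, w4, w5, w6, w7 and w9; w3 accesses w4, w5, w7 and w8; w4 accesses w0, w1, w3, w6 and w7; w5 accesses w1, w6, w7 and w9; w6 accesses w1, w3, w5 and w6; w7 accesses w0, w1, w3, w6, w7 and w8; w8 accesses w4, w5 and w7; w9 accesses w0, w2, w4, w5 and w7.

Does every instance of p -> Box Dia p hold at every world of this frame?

The schema B characterises exactly the symmetric frames.
Symmetric: no — w0 R w1 but not w1 R w0.

No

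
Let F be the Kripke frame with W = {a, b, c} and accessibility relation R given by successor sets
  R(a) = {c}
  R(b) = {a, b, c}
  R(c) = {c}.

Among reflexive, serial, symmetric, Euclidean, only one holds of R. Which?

serial

Reflexive: no — a is not related to itself.
Serial: yes — every world has a successor (e.g. a R c).
Symmetric: no — a R c but not c R a.
Euclidean: no — b R c and b R a, but not c R a.
Only serial holds.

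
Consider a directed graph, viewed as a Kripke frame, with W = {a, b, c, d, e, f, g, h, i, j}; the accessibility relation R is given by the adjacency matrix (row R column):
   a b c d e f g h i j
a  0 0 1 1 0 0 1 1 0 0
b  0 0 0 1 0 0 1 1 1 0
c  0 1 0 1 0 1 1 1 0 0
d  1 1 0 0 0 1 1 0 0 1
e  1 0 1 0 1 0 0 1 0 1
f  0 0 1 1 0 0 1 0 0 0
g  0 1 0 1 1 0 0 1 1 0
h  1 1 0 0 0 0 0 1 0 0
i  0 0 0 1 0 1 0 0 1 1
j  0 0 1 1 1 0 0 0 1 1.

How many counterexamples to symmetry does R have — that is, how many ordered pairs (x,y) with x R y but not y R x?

Enumerating: (a,c), (a,g), (b,i), (c,b), (c,d), (c,g), (c,h), (e,a), (e,c), (e,h), (f,g), (g,e), (g,h), (g,i), (i,d), (i,f), (j,c).

17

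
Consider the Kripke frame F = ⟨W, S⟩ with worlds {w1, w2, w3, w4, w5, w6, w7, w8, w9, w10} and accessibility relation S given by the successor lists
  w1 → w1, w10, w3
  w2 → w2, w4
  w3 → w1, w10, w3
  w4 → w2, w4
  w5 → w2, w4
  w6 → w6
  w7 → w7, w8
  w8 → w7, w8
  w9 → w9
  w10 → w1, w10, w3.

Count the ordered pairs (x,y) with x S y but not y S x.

2

Enumerating: (w5,w2), (w5,w4).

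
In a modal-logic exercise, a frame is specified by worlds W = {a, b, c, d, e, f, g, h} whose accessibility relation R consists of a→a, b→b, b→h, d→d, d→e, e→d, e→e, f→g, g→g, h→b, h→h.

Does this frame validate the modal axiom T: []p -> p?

Axiom T corresponds to the accessibility relation being reflexive.
Reflexive: no — c is not related to itself.

No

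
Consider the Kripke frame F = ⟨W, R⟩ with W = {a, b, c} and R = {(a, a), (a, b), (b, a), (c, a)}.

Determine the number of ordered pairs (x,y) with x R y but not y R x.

1

Enumerating: (c,a).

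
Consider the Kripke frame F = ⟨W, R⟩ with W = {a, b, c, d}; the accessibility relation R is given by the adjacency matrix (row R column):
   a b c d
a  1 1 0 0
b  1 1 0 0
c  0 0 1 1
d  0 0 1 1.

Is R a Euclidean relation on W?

Yes

Euclidean: yes — any two successors of a common world are R-related.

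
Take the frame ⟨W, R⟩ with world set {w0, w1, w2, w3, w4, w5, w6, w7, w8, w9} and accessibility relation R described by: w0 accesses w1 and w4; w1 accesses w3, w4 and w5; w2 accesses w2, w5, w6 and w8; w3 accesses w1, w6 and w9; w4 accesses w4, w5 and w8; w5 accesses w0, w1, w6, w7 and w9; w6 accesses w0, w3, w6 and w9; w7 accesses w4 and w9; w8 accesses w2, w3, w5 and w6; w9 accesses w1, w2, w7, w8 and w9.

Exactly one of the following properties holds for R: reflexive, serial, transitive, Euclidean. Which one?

serial

Reflexive: no — w0 is not related to itself.
Serial: yes — every world has a successor (e.g. w0 R w1).
Transitive: no — w0 R w1 and w1 R w3, but not w0 R w3.
Euclidean: no — w0 R w4 and w0 R w1, but not w4 R w1.
Only serial holds.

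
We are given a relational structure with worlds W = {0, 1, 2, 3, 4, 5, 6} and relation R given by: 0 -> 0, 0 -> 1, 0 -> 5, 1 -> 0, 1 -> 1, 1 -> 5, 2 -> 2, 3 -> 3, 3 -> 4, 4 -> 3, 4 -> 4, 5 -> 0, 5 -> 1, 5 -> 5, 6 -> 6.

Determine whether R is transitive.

Transitive: yes — every two-step R-path is closed by a direct edge.

Yes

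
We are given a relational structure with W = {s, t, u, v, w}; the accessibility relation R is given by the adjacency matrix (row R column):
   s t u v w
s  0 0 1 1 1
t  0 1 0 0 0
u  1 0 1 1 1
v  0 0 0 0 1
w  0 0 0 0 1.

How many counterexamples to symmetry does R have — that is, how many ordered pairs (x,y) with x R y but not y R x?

5

Enumerating: (s,v), (s,w), (u,v), (u,w), (v,w).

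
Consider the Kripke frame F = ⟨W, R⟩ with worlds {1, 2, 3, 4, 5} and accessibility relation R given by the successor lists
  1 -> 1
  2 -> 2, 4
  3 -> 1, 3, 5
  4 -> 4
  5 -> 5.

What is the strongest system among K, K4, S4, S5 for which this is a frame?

S4

Transitive (axiom 4): yes — every two-step R-path is closed by a direct edge.
Reflexive (axiom T): yes — every world is R-related to itself.
Euclidean (axiom 5): no — 3 R 1 and 3 R 5, but not 1 R 5.
So F validates K, K4, S4; S5 would additionally require R to be Euclidean. The strongest is S4.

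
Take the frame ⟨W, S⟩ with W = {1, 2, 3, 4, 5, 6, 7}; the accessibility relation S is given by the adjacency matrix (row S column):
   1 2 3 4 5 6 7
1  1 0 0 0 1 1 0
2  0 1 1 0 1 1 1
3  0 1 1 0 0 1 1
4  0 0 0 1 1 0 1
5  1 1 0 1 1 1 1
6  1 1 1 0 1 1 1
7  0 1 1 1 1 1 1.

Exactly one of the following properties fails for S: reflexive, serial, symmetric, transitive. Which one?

transitive

Reflexive: yes — every world is S-related to itself.
Serial: yes — every world has a successor (e.g. 1 S 1).
Symmetric: yes — every pair in S has its reverse in S.
Transitive: no — 1 S 5 and 5 S 2, but not 1 S 2.
Only transitive fails.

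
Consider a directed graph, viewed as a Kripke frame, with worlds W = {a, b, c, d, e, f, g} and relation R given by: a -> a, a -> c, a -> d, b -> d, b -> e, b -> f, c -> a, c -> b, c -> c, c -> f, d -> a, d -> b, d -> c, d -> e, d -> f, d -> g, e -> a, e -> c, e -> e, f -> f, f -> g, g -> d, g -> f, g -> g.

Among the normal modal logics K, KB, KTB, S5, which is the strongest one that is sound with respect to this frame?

Symmetric (axiom B): no — b R e but not e R b.
Reflexive (axiom T): no — b is not related to itself.
Euclidean (axiom 5): no — a R c and a R d, but not c R d.
So F validates K; KB would additionally require R to be symmetric. The strongest is K.

K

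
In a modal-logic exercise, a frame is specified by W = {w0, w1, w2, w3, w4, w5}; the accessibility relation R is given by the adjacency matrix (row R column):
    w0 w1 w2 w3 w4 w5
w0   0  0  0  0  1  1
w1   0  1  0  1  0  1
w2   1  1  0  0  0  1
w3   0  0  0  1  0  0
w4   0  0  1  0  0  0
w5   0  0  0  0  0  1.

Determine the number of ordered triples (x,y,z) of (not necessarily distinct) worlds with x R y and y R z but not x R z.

Enumerating: (w0,w4,w2), (w2,w0,w4), (w2,w1,w3), (w4,w2,w0), (w4,w2,w1), (w4,w2,w5).

6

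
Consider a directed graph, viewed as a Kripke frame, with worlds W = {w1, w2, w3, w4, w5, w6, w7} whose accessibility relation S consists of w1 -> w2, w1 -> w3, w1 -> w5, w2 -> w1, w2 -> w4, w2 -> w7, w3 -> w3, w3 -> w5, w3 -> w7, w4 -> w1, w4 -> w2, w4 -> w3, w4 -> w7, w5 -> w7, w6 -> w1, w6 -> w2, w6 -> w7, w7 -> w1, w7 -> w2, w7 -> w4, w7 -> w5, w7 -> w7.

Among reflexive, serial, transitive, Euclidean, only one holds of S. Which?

serial

Reflexive: no — w1 is not related to itself.
Serial: yes — every world has a successor (e.g. w1 S w2).
Transitive: no — w1 S w2 and w2 S w4, but not w1 S w4.
Euclidean: no — w1 S w2 and w1 S w3, but not w2 S w3.
Only serial holds.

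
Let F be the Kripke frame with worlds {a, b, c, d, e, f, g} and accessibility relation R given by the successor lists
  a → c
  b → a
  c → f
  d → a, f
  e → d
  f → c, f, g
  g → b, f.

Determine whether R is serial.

Yes

Serial: yes — every world has a successor (e.g. a R c).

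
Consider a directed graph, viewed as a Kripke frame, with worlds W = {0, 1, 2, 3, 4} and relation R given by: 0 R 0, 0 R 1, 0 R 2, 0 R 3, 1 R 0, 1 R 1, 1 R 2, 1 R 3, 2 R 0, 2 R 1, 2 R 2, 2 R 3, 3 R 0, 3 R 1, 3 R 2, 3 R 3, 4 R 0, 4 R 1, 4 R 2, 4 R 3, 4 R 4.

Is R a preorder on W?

Yes

Reflexive: yes — every world is R-related to itself.
Transitive: yes — every two-step R-path is closed by a direct edge.
So R is a preorder.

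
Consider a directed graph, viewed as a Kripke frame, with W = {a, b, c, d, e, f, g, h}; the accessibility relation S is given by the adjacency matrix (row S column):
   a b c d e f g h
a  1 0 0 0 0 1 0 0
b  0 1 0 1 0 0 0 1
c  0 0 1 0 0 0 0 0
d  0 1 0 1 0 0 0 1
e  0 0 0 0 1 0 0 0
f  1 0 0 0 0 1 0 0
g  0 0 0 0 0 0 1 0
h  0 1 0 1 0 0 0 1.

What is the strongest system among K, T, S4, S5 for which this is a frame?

S5

Reflexive (axiom T): yes — every world is S-related to itself.
Transitive (axiom 4): yes — every two-step S-path is closed by a direct edge.
Euclidean (axiom 5): yes — any two successors of a common world are S-related.
So F validates K, T, S4, S5. The strongest is S5.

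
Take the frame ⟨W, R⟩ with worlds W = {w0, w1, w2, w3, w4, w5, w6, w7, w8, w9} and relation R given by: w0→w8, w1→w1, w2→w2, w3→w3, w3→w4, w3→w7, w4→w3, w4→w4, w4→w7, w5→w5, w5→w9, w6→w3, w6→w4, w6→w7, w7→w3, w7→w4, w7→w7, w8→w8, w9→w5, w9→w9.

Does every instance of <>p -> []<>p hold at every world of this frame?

Yes

The schema 5 characterises exactly the Euclidean frames.
Euclidean: yes — any two successors of a common world are R-related.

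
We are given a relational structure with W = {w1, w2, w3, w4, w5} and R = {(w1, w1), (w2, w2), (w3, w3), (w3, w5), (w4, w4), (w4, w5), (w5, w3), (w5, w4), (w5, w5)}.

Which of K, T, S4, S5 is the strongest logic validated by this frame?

T

Reflexive (axiom T): yes — every world is R-related to itself.
Transitive (axiom 4): no — w3 R w5 and w5 R w4, but not w3 R w4.
Euclidean (axiom 5): no — w5 R w3 and w5 R w4, but not w3 R w4.
So F validates K, T; S4 would additionally require R to be transitive. The strongest is T.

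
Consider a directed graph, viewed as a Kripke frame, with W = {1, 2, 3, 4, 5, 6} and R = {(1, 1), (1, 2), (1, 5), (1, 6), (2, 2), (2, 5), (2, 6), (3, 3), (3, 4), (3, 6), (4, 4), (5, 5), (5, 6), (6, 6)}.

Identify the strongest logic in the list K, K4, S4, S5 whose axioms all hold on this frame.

S4

Transitive (axiom 4): yes — every two-step R-path is closed by a direct edge.
Reflexive (axiom T): yes — every world is R-related to itself.
Euclidean (axiom 5): no — 1 R 5 and 1 R 2, but not 5 R 2.
So F validates K, K4, S4; S5 would additionally require R to be Euclidean. The strongest is S4.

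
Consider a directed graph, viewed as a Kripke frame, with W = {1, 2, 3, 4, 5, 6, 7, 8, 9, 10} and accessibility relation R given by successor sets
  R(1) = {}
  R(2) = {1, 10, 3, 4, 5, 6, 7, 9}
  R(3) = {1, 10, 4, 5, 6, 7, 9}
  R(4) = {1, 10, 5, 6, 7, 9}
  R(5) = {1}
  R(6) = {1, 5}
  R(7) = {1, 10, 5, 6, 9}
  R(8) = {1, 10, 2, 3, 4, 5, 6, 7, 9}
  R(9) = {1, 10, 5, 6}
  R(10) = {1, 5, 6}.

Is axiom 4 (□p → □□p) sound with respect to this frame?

The schema 4 characterises exactly the transitive frames.
Transitive: yes — every two-step R-path is closed by a direct edge.

Yes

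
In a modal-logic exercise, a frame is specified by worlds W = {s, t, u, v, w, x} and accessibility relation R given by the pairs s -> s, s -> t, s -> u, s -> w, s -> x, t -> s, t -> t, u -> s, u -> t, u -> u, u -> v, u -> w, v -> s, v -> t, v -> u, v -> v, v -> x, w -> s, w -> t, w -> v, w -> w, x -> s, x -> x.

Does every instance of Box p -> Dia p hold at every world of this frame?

Yes

Axiom D corresponds to the accessibility relation being serial.
Serial: yes — every world has a successor (e.g. s R s).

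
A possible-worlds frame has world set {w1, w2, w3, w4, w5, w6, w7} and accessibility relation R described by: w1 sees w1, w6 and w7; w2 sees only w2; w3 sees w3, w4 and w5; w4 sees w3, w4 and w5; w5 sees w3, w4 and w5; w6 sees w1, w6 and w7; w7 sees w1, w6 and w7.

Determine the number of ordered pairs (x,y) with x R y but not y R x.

R is symmetric; there are no such tuples.

0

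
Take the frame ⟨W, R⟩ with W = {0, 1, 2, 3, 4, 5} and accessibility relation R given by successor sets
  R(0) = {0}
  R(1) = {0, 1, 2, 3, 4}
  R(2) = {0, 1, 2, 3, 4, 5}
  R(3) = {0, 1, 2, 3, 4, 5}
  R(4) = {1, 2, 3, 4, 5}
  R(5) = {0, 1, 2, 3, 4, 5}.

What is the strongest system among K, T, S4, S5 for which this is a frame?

T

Reflexive (axiom T): yes — every world is R-related to itself.
Transitive (axiom 4): no — 1 R 2 and 2 R 5, but not 1 R 5.
Euclidean (axiom 5): no — 1 R 0 and 1 R 2, but not 0 R 2.
So F validates K, T; S4 would additionally require R to be transitive. The strongest is T.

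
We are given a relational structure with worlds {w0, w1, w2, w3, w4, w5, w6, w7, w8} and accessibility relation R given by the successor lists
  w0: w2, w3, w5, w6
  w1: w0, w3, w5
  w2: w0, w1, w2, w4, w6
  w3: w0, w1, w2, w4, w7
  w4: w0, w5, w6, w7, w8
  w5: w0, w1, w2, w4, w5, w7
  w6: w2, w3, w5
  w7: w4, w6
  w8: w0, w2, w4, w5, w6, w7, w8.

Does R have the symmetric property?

Symmetric: no — w0 R w6 but not w6 R w0.

No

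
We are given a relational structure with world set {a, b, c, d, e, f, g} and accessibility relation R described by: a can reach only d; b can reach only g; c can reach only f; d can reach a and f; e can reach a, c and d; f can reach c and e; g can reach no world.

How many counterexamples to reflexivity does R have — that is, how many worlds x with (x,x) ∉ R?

Enumerating: a, b, c, d, e, f, g.

7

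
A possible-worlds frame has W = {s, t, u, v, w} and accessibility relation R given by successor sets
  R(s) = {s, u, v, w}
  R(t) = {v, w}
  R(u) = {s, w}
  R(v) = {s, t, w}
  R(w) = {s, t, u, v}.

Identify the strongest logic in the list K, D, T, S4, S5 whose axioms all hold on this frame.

Serial (axiom D): yes — every world has a successor (e.g. s R s).
Reflexive (axiom T): no — t is not related to itself.
Transitive (axiom 4): no — s R v and v R t, but not s R t.
Euclidean (axiom 5): no — s R u and s R v, but not u R v.
So F validates K, D; T would additionally require R to be reflexive. The strongest is D.

D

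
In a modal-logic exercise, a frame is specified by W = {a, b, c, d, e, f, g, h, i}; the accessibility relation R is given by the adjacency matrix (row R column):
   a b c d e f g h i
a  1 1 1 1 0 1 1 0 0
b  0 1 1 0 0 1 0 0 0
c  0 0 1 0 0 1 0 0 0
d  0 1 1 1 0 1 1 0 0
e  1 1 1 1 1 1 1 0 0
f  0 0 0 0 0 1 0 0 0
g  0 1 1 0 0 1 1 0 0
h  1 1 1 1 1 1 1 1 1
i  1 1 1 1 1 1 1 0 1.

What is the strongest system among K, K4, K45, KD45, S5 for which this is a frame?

K4

Transitive (axiom 4): yes — every two-step R-path is closed by a direct edge.
Euclidean (axiom 5): no — a R b and a R d, but not b R d.
Serial (axiom D): yes — every world has a successor (e.g. a R a).
Reflexive (axiom T): yes — every world is R-related to itself.
So F validates K, K4; K45 would additionally require R to be Euclidean. The strongest is K4.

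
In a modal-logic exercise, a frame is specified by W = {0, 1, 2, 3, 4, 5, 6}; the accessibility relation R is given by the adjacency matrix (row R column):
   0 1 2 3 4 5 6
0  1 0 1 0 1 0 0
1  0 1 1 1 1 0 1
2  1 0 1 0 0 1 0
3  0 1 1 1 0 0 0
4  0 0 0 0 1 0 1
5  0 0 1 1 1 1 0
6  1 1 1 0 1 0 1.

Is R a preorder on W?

Reflexive: yes — every world is R-related to itself.
Transitive: no — 0 R 2 and 2 R 5, but not 0 R 5.
So R is not a preorder.

No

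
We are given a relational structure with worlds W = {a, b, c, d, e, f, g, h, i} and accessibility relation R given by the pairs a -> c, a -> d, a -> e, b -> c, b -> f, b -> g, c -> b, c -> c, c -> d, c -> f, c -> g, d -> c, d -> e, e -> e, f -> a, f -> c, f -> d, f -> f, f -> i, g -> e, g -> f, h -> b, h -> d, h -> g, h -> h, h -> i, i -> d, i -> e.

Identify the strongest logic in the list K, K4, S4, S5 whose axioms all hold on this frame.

K

Transitive (axiom 4): no — a R c and c R b, but not a R b.
Reflexive (axiom T): no — a is not related to itself.
Euclidean (axiom 5): no — a R c and a R e, but not c R e.
So F validates K; K4 would additionally require R to be transitive. The strongest is K.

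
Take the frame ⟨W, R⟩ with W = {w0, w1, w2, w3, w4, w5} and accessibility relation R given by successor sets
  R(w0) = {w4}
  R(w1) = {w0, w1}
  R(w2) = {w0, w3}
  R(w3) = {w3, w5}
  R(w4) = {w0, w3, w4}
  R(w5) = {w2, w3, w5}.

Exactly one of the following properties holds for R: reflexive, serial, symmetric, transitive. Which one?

serial

Reflexive: no — w0 is not related to itself.
Serial: yes — every world has a successor (e.g. w0 R w4).
Symmetric: no — w1 R w0 but not w0 R w1.
Transitive: no — w0 R w4 and w4 R w3, but not w0 R w3.
Only serial holds.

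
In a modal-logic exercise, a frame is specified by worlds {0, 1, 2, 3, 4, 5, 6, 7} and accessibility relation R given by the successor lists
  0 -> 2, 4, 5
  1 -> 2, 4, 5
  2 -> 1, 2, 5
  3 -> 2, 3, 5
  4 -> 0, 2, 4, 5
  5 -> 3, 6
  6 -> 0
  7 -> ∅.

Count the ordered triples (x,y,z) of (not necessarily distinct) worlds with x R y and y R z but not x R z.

22

Enumerating: (0,2,1), (0,4,0), (0,5,3), (0,5,6), (1,2,1), (1,4,0), (1,5,3), (1,5,6), (2,1,4), (2,5,3), (2,5,6), (3,2,1), … and 10 more.
Total: 22.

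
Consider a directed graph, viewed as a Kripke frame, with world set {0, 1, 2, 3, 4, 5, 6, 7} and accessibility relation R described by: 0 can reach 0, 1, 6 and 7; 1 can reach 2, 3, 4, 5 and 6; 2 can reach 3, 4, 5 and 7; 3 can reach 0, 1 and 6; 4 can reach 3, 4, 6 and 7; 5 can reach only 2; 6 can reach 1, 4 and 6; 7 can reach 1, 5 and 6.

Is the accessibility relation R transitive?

Transitive: no — 0 R 1 and 1 R 2, but not 0 R 2.

No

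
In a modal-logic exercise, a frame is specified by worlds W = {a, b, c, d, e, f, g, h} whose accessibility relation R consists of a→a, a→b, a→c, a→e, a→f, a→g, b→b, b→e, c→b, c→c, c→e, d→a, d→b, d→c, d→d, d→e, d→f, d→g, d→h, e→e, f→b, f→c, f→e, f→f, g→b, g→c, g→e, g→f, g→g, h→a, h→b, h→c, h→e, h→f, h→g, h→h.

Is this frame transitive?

Yes

Transitive: yes — every two-step R-path is closed by a direct edge.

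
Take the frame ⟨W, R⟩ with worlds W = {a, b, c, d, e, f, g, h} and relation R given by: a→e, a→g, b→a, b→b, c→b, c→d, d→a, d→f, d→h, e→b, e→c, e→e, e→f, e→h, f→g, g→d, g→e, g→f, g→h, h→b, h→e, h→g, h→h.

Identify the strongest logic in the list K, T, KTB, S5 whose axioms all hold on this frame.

Reflexive (axiom T): no — a is not related to itself.
Symmetric (axiom B): no — a R e but not e R a.
Euclidean (axiom 5): no — a R e and a R g, but not e R g.
So F validates K; T would additionally require R to be reflexive. The strongest is K.

K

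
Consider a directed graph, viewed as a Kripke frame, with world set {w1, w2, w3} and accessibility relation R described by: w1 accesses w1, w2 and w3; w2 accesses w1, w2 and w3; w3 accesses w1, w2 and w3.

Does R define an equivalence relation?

Reflexive: yes — every world is R-related to itself.
Symmetric: yes — every pair in R has its reverse in R.
Transitive: yes — every two-step R-path is closed by a direct edge.
So R is an equivalence relation.

Yes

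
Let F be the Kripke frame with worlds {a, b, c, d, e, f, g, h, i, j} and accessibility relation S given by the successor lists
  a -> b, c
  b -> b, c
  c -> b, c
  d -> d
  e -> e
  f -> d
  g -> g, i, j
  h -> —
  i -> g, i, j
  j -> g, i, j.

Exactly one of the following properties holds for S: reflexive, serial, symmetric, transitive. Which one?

Reflexive: no — a is not related to itself.
Serial: no — h has no S-successor.
Symmetric: no — a S b but not b S a.
Transitive: yes — every two-step S-path is closed by a direct edge.
Only transitive holds.

transitive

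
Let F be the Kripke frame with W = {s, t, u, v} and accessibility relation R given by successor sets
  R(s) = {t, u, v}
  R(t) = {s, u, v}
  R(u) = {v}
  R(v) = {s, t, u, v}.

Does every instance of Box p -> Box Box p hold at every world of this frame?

No

Axiom 4 corresponds to the accessibility relation being transitive.
Transitive: no — u R v and v R s, but not u R s.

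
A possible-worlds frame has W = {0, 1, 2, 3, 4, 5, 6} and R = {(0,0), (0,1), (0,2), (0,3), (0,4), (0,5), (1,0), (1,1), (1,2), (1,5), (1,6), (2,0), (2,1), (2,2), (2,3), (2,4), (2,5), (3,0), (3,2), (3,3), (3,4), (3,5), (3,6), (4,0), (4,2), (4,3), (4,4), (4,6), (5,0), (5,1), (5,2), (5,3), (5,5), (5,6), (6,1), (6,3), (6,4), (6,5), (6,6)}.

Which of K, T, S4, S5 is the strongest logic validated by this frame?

T

Reflexive (axiom T): yes — every world is R-related to itself.
Transitive (axiom 4): no — 0 R 1 and 1 R 6, but not 0 R 6.
Euclidean (axiom 5): no — 0 R 1 and 0 R 3, but not 1 R 3.
So F validates K, T; S4 would additionally require R to be transitive. The strongest is T.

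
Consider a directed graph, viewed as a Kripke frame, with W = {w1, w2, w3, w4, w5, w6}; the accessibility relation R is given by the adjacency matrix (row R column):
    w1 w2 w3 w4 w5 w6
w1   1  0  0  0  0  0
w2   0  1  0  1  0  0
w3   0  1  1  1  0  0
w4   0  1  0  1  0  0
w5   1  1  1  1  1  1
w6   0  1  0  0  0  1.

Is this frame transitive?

Transitive: no — w6 R w2 and w2 R w4, but not w6 R w4.

No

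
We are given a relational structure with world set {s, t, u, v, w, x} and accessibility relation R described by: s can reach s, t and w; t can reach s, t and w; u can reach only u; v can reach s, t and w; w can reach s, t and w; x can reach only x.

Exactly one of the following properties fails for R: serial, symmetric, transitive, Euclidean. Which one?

symmetric

Serial: yes — every world has a successor (e.g. s R s).
Symmetric: no — v R s but not s R v.
Transitive: yes — every two-step R-path is closed by a direct edge.
Euclidean: yes — any two successors of a common world are R-related.
Only symmetric fails.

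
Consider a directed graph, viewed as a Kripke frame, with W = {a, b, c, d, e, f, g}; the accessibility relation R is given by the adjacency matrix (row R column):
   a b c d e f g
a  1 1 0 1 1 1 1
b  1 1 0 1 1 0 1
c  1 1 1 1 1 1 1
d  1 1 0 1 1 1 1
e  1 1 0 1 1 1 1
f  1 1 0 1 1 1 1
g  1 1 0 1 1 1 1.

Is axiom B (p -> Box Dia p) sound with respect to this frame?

By correspondence theory, B is valid on a frame iff R is symmetric.
Symmetric: no — c R a but not a R c.

No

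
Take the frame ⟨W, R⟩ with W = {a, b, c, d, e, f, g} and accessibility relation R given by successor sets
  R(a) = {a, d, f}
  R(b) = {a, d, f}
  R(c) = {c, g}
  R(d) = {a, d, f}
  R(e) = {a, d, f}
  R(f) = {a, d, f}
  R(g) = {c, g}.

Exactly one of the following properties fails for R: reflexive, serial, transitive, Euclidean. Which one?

Reflexive: no — b is not related to itself.
Serial: yes — every world has a successor (e.g. a R a).
Transitive: yes — every two-step R-path is closed by a direct edge.
Euclidean: yes — any two successors of a common world are R-related.
Only reflexive fails.

reflexive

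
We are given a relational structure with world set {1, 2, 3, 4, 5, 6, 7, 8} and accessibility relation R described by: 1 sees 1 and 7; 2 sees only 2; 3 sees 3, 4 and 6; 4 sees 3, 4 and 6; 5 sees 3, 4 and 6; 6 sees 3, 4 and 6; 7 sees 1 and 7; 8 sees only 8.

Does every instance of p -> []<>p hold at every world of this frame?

The schema B characterises exactly the symmetric frames.
Symmetric: no — 5 R 3 but not 3 R 5.

No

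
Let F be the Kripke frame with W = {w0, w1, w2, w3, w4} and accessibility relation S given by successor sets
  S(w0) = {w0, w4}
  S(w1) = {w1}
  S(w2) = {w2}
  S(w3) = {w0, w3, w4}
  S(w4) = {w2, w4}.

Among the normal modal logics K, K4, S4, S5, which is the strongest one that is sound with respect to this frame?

Transitive (axiom 4): no — w0 S w4 and w4 S w2, but not w0 S w2.
Reflexive (axiom T): yes — every world is S-related to itself.
Euclidean (axiom 5): no — w3 S w4 and w3 S w0, but not w4 S w0.
So F validates K; K4 would additionally require S to be transitive. The strongest is K.

K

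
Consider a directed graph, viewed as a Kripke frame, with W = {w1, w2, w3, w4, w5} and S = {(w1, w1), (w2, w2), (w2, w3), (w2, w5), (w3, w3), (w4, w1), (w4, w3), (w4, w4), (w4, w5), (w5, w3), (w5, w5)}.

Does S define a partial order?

Reflexive: yes — every world is S-related to itself.
Transitive: yes — every two-step S-path is closed by a direct edge.
Antisymmetric: yes — no distinct pair is related both ways.
So S is a partial order.

Yes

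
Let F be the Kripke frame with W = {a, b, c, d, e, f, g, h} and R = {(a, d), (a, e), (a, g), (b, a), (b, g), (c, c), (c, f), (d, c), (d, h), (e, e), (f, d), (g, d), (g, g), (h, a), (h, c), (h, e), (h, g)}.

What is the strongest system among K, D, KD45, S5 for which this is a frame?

D

Serial (axiom D): yes — every world has a successor (e.g. a R d).
Euclidean (axiom 5): no — a R d and a R e, but not d R e.
Transitive (axiom 4): no — a R d and d R c, but not a R c.
Reflexive (axiom T): no — a is not related to itself.
So F validates K, D; KD45 would additionally require R to be Euclidean and transitive. The strongest is D.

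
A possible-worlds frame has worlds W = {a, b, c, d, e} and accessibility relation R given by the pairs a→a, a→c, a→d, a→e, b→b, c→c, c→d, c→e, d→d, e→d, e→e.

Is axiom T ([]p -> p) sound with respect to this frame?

Yes

By correspondence theory, T is valid on a frame iff R is reflexive.
Reflexive: yes — every world is R-related to itself.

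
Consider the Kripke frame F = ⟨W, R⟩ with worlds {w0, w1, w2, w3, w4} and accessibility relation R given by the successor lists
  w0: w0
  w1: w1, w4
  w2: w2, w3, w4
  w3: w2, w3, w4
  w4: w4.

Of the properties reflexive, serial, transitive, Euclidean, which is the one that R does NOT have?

Reflexive: yes — every world is R-related to itself.
Serial: yes — every world has a successor (e.g. w0 R w0).
Transitive: yes — every two-step R-path is closed by a direct edge.
Euclidean: no — w2 R w4 and w2 R w3, but not w4 R w3.
Only Euclidean fails.

Euclidean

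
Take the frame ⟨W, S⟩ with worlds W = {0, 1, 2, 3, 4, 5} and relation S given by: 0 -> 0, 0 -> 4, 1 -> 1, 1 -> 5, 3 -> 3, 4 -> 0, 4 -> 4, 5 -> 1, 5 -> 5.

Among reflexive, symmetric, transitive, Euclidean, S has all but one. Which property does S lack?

reflexive

Reflexive: no — 2 is not related to itself.
Symmetric: yes — every pair in S has its reverse in S.
Transitive: yes — every two-step S-path is closed by a direct edge.
Euclidean: yes — any two successors of a common world are S-related.
Only reflexive fails.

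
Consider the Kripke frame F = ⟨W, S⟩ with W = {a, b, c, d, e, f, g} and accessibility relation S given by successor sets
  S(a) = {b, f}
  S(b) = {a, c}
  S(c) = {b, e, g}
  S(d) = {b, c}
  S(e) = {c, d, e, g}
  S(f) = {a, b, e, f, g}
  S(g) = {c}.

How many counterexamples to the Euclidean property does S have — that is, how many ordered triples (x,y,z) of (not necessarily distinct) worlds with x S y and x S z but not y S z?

Enumerating: (a,b,b), (a,b,f), (b,a,a), (b,a,c), (b,c,a), (b,c,c), (c,b,b), (c,b,e), (c,b,g), (c,e,b), (c,g,b), (c,g,e), … and 27 more.
Total: 39.

39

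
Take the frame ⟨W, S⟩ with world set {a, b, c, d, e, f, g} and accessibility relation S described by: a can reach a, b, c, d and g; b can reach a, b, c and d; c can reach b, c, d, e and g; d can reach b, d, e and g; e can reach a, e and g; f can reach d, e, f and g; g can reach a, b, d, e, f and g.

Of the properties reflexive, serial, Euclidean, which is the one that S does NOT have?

Reflexive: yes — every world is S-related to itself.
Serial: yes — every world has a successor (e.g. a S a).
Euclidean: no — a S b and a S g, but not b S g.
Only Euclidean fails.

Euclidean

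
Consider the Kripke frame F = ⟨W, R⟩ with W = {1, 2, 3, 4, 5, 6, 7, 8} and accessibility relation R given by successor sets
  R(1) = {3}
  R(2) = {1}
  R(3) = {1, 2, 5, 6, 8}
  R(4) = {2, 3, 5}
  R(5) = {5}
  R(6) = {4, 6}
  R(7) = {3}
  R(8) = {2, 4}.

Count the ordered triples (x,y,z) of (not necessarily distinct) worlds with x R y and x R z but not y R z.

Enumerating: (1,3,3), (2,1,1), (3,1,1), (3,1,2), (3,1,5), (3,1,6), (3,1,8), (3,2,2), (3,2,5), (3,2,6), (3,2,8), (3,5,1), … and 23 more.
Total: 35.

35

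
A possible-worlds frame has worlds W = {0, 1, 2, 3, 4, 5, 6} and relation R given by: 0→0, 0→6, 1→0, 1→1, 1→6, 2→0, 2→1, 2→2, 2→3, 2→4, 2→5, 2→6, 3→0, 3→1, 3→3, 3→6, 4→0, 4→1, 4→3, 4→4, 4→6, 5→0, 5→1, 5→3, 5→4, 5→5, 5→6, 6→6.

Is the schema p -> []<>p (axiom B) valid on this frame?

No

By correspondence theory, B is valid on a frame iff R is symmetric.
Symmetric: no — 0 R 6 but not 6 R 0.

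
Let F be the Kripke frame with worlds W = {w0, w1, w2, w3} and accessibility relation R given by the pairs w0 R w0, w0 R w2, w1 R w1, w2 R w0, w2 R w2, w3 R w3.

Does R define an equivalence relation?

Yes

Reflexive: yes — every world is R-related to itself.
Symmetric: yes — every pair in R has its reverse in R.
Transitive: yes — every two-step R-path is closed by a direct edge.
So R is an equivalence relation.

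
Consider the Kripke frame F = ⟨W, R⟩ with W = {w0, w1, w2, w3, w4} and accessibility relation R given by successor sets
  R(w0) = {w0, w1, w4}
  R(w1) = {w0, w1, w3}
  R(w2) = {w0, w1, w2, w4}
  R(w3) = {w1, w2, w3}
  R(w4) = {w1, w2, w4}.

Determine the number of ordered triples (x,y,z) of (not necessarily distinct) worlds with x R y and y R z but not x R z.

11

Enumerating: (w0,w1,w3), (w0,w4,w2), (w1,w0,w4), (w1,w3,w2), (w2,w1,w3), (w3,w1,w0), (w3,w2,w0), (w3,w2,w4), (w4,w1,w0), (w4,w1,w3), (w4,w2,w0).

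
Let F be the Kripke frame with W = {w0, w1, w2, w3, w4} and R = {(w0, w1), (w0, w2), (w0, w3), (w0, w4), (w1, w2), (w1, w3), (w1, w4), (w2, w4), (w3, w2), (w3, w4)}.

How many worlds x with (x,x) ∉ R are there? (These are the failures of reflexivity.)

Enumerating: w0, w1, w2, w3, w4.

5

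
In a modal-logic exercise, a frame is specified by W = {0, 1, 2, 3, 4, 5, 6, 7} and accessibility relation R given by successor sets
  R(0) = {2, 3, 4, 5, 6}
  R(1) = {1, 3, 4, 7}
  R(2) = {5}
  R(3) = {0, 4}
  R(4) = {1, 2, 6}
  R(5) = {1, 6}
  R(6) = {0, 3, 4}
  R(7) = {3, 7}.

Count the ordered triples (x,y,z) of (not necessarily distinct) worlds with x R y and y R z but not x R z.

37

Enumerating: (0,3,0), (0,4,1), (0,5,1), (0,6,0), (1,3,0), (1,4,2), (1,4,6), (2,5,1), (2,5,6), (3,0,2), (3,0,3), (3,0,5), … and 25 more.
Total: 37.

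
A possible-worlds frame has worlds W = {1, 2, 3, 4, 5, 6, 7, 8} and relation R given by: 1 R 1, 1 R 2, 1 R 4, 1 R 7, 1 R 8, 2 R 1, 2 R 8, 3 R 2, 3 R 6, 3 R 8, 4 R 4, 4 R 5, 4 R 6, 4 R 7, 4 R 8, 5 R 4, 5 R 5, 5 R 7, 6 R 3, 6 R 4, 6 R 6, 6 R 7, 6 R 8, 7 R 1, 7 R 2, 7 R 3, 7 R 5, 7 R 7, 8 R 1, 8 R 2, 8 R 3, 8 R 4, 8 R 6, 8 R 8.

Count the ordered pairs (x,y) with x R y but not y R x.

6

Enumerating: (1,4), (3,2), (4,7), (6,7), (7,2), (7,3).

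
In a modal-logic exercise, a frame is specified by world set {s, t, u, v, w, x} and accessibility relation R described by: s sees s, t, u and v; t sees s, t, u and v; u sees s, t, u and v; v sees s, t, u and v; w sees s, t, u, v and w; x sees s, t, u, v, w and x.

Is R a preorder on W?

Reflexive: yes — every world is R-related to itself.
Transitive: yes — every two-step R-path is closed by a direct edge.
So R is a preorder.

Yes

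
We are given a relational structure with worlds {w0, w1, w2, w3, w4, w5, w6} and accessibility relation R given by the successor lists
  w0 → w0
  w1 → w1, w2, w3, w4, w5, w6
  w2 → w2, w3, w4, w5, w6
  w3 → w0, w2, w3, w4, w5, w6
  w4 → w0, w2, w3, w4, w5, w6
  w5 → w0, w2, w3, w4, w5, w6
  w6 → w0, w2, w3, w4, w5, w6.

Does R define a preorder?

No

Reflexive: yes — every world is R-related to itself.
Transitive: no — w1 R w3 and w3 R w0, but not w1 R w0.
So R is not a preorder.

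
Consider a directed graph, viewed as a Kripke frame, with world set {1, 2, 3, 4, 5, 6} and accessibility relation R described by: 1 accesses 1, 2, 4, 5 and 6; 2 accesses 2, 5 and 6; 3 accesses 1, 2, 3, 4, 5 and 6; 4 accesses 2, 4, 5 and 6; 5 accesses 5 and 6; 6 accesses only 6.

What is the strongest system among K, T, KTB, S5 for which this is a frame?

T

Reflexive (axiom T): yes — every world is R-related to itself.
Symmetric (axiom B): no — 1 R 2 but not 2 R 1.
Euclidean (axiom 5): no — 1 R 2 and 1 R 4, but not 2 R 4.
So F validates K, T; KTB would additionally require R to be symmetric. The strongest is T.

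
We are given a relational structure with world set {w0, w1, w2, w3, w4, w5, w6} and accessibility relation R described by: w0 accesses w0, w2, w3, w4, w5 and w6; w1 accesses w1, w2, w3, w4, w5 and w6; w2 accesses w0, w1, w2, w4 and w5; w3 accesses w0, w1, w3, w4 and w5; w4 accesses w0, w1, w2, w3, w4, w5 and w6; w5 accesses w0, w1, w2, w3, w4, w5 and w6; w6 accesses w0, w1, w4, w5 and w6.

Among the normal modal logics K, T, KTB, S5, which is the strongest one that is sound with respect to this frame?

Reflexive (axiom T): yes — every world is R-related to itself.
Symmetric (axiom B): yes — every pair in R has its reverse in R.
Euclidean (axiom 5): no — w0 R w2 and w0 R w3, but not w2 R w3.
So F validates K, T, KTB; S5 would additionally require R to be Euclidean. The strongest is KTB.

KTB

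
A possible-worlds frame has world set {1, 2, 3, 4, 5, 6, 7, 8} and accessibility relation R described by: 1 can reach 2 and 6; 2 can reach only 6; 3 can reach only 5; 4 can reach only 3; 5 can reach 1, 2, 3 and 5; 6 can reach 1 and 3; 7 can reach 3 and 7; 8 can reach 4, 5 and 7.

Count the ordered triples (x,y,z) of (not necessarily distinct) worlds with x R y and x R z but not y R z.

28

Enumerating: (1,2,2), (1,6,2), (1,6,6), (2,6,6), (4,3,3), (5,1,1), (5,1,3), (5,1,5), (5,2,1), (5,2,2), (5,2,3), (5,2,5), … and 16 more.
Total: 28.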